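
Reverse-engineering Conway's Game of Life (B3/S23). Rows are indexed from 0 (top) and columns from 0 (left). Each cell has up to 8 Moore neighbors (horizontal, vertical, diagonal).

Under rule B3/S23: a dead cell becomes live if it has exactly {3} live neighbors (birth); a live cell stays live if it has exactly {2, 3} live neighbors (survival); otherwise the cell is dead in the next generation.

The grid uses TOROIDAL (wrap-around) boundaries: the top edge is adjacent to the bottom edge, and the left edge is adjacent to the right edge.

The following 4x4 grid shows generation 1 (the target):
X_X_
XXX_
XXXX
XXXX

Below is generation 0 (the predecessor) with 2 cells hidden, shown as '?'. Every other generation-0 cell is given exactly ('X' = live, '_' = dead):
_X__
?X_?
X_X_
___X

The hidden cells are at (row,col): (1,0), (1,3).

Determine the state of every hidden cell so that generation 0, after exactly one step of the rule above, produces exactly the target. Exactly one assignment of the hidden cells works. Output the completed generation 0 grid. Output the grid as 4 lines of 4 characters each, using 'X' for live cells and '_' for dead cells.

Answer: _X__
_X__
X_X_
___X

Derivation:
Hidden generation-0 cells (in order): (1,0), (1,3).
A hidden cell only influences target cells in its own 3x3 neighborhood. Try each of the 2^2 = 4 assignments, step the completed generation 0 forward once under B3/S23, and compare with the target:
  (1,0)=_ (1,3)=_ -> step reproduces the target at every cell -> ACCEPT
  (1,0)=_ (1,3)=X -> step gives (0,0)='_' but target has 'X' -> reject
  (1,0)=X (1,3)=_ -> step gives (0,0)='_' but target has 'X' -> reject
  (1,0)=X (1,3)=X -> step gives (0,0)='_' but target has 'X' -> reject
Unique solution: (1,0)=dead, (1,3)=dead.
Check: live-neighbor counts of every cell in the completed generation 0:
3131
3332
2323
3332
Applying B3/S23 to generation 0 with these counts gives:
X_X_
XXX_
XXXX
XXXX
which matches the target exactly.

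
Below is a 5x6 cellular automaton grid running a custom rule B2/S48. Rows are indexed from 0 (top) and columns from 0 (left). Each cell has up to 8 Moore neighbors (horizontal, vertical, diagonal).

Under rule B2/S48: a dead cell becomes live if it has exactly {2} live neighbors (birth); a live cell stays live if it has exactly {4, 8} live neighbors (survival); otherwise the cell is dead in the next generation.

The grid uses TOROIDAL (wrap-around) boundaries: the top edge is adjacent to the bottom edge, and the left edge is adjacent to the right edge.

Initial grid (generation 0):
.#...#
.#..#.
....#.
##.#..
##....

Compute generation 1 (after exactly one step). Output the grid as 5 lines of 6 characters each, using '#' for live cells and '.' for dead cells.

Answer: ....#.
..##..
......
....#.
.#..#.

Derivation:
Simulating step by step:
Generation 0 (given above): 10 live cells
Generation 1: 6 live cells
(generation 1 grid is the final answer)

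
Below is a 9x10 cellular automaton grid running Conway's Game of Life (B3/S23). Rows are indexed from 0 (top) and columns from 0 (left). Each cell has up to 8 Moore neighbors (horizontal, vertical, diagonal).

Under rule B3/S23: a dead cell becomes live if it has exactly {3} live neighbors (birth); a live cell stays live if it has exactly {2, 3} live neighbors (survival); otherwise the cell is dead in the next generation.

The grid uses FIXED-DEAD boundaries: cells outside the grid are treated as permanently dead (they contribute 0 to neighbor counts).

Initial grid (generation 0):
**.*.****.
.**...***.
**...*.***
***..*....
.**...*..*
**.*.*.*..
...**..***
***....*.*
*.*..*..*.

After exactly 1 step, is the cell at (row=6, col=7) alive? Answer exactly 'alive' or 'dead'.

Simulating step by step:
Generation 0 (given above): 45 live cells
Generation 1: 33 live cells
**...*..*.
....*.....
.....*...*
.....*.*.*
...****...
**.*.*.*.*
...**..*.*
*.*.*.**.*
*.*.....*.

Cell (6,7) at generation 1: 1 -> alive

Answer: alive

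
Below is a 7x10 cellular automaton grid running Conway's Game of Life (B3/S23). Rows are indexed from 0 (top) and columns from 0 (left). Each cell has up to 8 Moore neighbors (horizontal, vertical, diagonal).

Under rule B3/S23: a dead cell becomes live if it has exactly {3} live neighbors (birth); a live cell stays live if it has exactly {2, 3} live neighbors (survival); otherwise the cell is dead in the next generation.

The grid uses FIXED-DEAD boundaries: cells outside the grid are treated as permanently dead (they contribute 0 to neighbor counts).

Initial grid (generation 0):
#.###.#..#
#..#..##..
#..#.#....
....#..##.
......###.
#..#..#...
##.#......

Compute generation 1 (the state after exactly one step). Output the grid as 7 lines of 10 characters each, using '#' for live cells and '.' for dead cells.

Answer: .#######..
#.....##..
...#.#..#.
....##..#.
.....##.#.
###...#...
###.......

Derivation:
Simulating step by step:
Generation 0 (given above): 25 live cells
Generation 1: 26 live cells
(generation 1 grid is the final answer)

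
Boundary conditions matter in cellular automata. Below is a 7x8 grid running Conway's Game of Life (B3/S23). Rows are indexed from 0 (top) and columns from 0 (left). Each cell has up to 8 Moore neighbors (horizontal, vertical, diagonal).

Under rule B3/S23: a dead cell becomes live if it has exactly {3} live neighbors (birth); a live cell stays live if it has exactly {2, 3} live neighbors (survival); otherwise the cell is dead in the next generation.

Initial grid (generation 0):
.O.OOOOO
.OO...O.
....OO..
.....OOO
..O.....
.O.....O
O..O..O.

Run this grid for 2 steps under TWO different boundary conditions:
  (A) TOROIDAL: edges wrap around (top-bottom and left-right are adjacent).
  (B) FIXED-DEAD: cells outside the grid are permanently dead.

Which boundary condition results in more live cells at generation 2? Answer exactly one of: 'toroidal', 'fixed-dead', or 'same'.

Under TOROIDAL boundary, generation 2:
...OO...
.OO.O..O
.O.OO..O
O...OOO.
.....O..
..O....O
...OO...
Population = 19

Under FIXED-DEAD boundary, generation 2:
.O.OOOOO
.OO....O
...OO..O
....OOOO
.....OO.
........
........
Population = 18

Comparison: toroidal=19, fixed-dead=18 -> toroidal

Answer: toroidal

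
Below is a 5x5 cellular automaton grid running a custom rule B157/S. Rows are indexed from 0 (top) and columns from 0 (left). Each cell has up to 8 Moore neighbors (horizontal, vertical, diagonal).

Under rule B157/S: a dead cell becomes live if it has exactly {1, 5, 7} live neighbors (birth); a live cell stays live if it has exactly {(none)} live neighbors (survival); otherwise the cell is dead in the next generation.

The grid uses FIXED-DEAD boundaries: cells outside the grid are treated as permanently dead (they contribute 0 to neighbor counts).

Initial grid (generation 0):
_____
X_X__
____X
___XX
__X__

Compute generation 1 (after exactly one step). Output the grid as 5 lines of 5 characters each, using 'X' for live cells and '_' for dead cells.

Simulating step by step:
Generation 0 (given above): 6 live cells
Generation 1: 7 live cells
(generation 1 grid is the final answer)

Answer: X_XX_
____X
X____
_X___
_X___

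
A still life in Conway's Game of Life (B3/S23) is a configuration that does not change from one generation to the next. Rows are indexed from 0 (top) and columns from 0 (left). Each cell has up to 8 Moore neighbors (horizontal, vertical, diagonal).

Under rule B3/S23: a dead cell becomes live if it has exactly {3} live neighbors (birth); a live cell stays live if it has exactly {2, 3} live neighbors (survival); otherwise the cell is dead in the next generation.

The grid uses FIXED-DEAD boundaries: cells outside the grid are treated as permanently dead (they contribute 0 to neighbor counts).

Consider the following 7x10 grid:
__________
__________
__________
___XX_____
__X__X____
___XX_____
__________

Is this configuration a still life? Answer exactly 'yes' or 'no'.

Answer: yes

Derivation:
Compute generation 1 and compare to generation 0 (given above):
Generation 1:
__________
__________
__________
___XX_____
__X__X____
___XX_____
__________
The grids are IDENTICAL -> still life.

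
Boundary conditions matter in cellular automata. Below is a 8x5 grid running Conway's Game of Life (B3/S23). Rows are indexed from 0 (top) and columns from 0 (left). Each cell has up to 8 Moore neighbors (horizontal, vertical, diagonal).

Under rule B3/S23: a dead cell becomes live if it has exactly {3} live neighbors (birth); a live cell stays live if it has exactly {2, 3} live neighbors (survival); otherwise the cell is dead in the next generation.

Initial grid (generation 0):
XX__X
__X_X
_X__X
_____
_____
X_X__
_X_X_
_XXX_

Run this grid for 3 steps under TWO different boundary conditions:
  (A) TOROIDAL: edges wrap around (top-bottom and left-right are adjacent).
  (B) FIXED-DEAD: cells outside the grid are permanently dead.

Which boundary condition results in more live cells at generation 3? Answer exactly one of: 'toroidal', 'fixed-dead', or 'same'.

Answer: toroidal

Derivation:
Under TOROIDAL boundary, generation 3:
___X_
X____
X__XX
_____
XXXXX
_____
_____
_XXX_
Population = 13

Under FIXED-DEAD boundary, generation 3:
_X_X_
_X__X
__XX_
_____
_____
_XX__
___X_
_____
Population = 9

Comparison: toroidal=13, fixed-dead=9 -> toroidal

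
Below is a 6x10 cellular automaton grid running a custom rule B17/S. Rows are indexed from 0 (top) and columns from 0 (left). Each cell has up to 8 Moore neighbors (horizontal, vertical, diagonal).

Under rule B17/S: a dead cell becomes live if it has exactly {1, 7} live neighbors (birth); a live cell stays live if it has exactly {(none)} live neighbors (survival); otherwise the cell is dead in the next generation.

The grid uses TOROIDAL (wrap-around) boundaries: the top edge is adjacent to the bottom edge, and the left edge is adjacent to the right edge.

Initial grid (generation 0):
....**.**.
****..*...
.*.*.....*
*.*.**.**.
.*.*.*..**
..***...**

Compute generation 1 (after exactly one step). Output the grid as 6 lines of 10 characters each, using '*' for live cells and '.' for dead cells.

Simulating step by step:
Generation 0 (given above): 28 live cells
Generation 1: 0 live cells
(generation 1 grid is the final answer)

Answer: ..........
..........
..........
..........
..........
..........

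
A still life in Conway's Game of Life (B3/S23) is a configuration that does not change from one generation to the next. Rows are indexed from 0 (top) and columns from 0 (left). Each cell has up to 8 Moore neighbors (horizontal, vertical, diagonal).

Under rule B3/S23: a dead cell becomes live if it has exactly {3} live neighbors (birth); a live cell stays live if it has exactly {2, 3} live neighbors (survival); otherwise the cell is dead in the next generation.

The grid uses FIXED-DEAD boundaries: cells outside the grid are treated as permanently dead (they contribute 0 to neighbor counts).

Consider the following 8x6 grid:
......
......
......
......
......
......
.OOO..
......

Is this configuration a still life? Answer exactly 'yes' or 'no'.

Compute generation 1 and compare to generation 0 (given above):
Generation 1:
......
......
......
......
......
..O...
..O...
..O...
Cell (5,2) differs: gen0=0 vs gen1=1 -> NOT a still life.

Answer: no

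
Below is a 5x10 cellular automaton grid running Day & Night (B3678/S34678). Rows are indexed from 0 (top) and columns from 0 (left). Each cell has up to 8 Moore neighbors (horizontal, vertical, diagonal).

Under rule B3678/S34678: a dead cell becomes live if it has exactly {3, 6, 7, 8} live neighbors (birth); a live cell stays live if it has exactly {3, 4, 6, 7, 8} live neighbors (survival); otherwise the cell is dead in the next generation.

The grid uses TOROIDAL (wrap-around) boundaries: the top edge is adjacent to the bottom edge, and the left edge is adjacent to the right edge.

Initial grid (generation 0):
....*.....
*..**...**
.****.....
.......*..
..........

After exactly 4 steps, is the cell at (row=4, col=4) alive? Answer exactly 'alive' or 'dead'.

Answer: alive

Derivation:
Simulating step by step:
Generation 0 (given above): 11 live cells
Generation 1: 13 live cells
...*.....*
.*..**....
*.***...**
..**......
..........
Generation 2: 13 live cells
....*.....
....*...*.
..*.**....
.****....*
..**......
Generation 3: 12 live cells
..........
....*.....
.*****....
.*.***....
.**.......
Generation 4: 13 live cells
..........
..*.**....
..*.**....
***..*....
..***.....

Cell (4,4) at generation 4: 1 -> alive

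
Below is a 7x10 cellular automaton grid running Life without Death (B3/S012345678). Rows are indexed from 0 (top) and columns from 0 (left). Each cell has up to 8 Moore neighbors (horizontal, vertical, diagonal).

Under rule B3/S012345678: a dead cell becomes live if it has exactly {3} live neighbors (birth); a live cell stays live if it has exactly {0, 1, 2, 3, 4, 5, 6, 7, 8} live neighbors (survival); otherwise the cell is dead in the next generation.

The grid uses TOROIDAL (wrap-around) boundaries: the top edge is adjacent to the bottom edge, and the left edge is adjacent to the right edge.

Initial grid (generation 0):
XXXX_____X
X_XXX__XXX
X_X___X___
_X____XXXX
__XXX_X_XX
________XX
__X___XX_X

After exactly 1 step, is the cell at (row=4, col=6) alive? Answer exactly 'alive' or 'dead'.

Answer: alive

Derivation:
Simulating step by step:
Generation 0 (given above): 32 live cells
Generation 1: 41 live cells
XXXXX_X__X
X_XXX__XXX
X_X__XX___
_X____XXXX
__XXXXX_XX
X_X__XX_XX
__XX__XX_X

Cell (4,6) at generation 1: 1 -> alive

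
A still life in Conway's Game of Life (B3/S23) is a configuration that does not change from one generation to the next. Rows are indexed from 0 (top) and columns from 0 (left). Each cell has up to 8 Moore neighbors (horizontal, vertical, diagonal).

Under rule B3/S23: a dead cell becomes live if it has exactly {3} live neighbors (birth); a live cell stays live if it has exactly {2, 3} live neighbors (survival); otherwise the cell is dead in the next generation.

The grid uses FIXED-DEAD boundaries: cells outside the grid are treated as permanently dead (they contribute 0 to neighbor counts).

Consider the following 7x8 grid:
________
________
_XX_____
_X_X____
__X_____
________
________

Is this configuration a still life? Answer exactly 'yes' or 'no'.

Answer: yes

Derivation:
Compute generation 1 and compare to generation 0 (given above):
Generation 1:
________
________
_XX_____
_X_X____
__X_____
________
________
The grids are IDENTICAL -> still life.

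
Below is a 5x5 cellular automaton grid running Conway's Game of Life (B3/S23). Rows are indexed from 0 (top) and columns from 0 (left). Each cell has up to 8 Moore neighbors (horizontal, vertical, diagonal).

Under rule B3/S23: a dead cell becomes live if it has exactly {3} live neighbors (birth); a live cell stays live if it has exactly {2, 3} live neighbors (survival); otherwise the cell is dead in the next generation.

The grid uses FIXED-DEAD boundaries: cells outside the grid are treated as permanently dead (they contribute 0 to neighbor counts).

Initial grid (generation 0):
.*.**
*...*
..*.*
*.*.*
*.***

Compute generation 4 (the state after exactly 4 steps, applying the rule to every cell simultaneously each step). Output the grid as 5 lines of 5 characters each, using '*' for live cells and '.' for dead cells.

Simulating step by step:
Generation 0 (given above): 14 live cells
Generation 1: 10 live cells
...**
.**.*
....*
..*.*
..*.*
Generation 2: 9 live cells
..***
..*.*
.**.*
....*
.....
Generation 3: 7 live cells
..*.*
....*
.**.*
...*.
.....
Generation 4: 8 live cells
(generation 4 grid is the final answer)

Answer: ...*.
.**.*
..*.*
..**.
.....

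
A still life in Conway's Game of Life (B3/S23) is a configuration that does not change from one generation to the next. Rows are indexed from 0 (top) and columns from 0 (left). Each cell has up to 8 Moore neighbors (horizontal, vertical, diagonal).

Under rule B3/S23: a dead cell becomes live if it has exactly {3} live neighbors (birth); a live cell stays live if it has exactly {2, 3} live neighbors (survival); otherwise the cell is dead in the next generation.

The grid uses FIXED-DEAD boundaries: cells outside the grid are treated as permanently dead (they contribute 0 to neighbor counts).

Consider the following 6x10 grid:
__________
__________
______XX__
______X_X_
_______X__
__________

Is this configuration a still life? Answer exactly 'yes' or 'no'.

Compute generation 1 and compare to generation 0 (given above):
Generation 1:
__________
__________
______XX__
______X_X_
_______X__
__________
The grids are IDENTICAL -> still life.

Answer: yes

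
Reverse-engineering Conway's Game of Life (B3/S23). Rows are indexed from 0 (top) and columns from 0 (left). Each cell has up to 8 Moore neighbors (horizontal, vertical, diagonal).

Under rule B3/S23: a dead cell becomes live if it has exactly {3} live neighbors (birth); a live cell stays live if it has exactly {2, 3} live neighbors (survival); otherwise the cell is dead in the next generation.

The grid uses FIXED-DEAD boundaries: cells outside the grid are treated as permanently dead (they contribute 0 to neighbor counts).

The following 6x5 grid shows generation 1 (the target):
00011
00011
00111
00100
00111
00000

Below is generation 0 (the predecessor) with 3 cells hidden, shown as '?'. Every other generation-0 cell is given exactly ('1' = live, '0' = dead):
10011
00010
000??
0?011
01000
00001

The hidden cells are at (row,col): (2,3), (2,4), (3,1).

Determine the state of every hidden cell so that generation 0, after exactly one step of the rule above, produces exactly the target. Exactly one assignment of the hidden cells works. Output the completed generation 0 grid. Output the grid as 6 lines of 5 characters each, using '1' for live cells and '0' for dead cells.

Hidden generation-0 cells (in order): (2,3), (2,4), (3,1).
A hidden cell only influences target cells in its own 3x3 neighborhood. Try each of the 2^3 = 8 assignments, step the completed generation 0 forward once under B3/S23, and compare with the target:
  (2,3)=0 (2,4)=0 (3,1)=0 -> step gives (2,2)='0' but target has '1' -> reject
  (2,3)=0 (2,4)=0 (3,1)=1 -> step reproduces the target at every cell -> ACCEPT
  (2,3)=0 (2,4)=1 (3,1)=0 -> step gives (1,4)='0' but target has '1' -> reject
  (2,3)=0 (2,4)=1 (3,1)=1 -> step gives (1,4)='0' but target has '1' -> reject
  (2,3)=1 (2,4)=0 (3,1)=0 -> step gives (1,2)='1' but target has '0' -> reject
  (2,3)=1 (2,4)=0 (3,1)=1 -> step gives (1,2)='1' but target has '0' -> reject
  (2,3)=1 (2,4)=1 (3,1)=0 -> step gives (1,2)='1' but target has '0' -> reject
  (2,3)=1 (2,4)=1 (3,1)=1 -> step gives (1,2)='1' but target has '0' -> reject
Unique solution: (2,3)=dead, (2,4)=dead, (3,1)=live.
Check: live-neighbor counts of every cell in the completed generation 0:
01222
11223
11333
21311
21333
11110
Applying B3/S23 to generation 0 with these counts gives:
00011
00011
00111
00100
00111
00000
which matches the target exactly.

Answer: 10011
00010
00000
01011
01000
00001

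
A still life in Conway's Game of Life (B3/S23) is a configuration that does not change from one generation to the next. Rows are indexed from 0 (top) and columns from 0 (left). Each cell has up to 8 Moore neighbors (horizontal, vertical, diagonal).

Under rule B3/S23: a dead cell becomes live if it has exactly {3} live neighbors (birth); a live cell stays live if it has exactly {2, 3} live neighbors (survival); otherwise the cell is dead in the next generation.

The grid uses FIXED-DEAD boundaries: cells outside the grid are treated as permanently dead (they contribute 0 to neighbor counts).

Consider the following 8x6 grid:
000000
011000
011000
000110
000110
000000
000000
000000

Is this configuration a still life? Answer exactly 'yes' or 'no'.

Answer: no

Derivation:
Compute generation 1 and compare to generation 0 (given above):
Generation 1:
000000
011000
010000
000010
000110
000000
000000
000000
Cell (2,2) differs: gen0=1 vs gen1=0 -> NOT a still life.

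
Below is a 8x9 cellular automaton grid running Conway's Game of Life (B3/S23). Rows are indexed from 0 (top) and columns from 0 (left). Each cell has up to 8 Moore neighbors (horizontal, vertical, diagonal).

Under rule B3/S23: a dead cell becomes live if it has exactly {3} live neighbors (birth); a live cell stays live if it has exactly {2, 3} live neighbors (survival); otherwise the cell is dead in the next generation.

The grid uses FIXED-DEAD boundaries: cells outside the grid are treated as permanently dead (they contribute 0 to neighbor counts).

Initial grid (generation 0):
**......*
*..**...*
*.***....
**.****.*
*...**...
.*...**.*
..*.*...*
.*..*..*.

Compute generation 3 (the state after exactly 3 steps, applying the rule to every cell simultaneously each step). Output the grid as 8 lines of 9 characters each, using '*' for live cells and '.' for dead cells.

Simulating step by step:
Generation 0 (given above): 31 live cells
Generation 1: 22 live cells
**.......
*...*....
*......*.
*.....*..
*.**.....
.*.*..**.
.****.*.*
...*.....
Generation 2: 21 live cells
**.......
*........
**.......
*........
*.**..**.
*....***.
.*..***..
...**....
Generation 3: 16 live cells
(generation 3 grid is the final answer)

Answer: **.......
.........
**.......
*.*......
*....*.*.
*.**.....
...*...*.
...**....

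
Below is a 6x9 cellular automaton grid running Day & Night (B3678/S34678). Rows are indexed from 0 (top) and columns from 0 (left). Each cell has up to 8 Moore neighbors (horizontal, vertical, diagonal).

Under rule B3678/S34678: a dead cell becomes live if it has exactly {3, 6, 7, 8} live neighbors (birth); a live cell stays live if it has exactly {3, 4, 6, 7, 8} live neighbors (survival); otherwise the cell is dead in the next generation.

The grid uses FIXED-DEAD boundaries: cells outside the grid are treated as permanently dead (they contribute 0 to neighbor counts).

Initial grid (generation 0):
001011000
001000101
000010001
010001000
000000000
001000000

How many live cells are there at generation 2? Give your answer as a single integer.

Simulating step by step:
Generation 0 (given above): 11 live cells
Generation 1: 5 live cells
000100000
000010010
000001010
000000000
000000000
000000000
Generation 2: 2 live cells
000000000
000000100
000000100
000000000
000000000
000000000
Population at generation 2: 2

Answer: 2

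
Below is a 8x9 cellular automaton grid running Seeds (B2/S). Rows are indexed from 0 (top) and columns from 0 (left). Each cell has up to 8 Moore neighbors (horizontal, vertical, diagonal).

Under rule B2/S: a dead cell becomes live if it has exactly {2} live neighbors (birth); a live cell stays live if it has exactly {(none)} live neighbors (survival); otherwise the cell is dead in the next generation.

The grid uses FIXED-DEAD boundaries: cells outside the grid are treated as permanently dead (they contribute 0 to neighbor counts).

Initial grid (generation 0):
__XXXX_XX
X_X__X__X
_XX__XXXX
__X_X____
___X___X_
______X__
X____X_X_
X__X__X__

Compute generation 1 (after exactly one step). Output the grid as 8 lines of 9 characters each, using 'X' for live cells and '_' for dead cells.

Simulating step by step:
Generation 0 (given above): 27 live cells
Generation 1: 14 live cells
(generation 1 grid is the final answer)

Answer: _________
_________
X________
_________
__X_XXX__
____XX__X
_X__X____
_X__XX_X_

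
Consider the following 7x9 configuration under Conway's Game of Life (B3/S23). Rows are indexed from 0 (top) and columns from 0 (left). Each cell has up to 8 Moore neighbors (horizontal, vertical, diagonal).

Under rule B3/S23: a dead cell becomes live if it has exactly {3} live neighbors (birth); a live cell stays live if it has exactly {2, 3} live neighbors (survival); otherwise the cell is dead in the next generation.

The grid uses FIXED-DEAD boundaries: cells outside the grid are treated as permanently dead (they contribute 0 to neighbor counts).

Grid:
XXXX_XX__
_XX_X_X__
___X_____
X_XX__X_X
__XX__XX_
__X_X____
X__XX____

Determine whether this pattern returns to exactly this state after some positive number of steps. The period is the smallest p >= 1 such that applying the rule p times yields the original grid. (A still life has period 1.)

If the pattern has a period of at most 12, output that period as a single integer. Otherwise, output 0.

Answer: 0

Derivation:
Simulating and comparing each generation to the original:
Gen 0 (original, given above): 25 live cells
Gen 1: 24 live cells, differs from original
Gen 2: 16 live cells, differs from original
Gen 3: 14 live cells, differs from original
Gen 4: 11 live cells, differs from original
Gen 5: 10 live cells, differs from original
Gen 6: 10 live cells, differs from original
Gen 7: 9 live cells, differs from original
Gen 8: 6 live cells, differs from original
Gen 9: 4 live cells, differs from original
Gen 10: 4 live cells, differs from original
Gen 11: 4 live cells, differs from original
Gen 12: 4 live cells, differs from original
No period found within 12 steps.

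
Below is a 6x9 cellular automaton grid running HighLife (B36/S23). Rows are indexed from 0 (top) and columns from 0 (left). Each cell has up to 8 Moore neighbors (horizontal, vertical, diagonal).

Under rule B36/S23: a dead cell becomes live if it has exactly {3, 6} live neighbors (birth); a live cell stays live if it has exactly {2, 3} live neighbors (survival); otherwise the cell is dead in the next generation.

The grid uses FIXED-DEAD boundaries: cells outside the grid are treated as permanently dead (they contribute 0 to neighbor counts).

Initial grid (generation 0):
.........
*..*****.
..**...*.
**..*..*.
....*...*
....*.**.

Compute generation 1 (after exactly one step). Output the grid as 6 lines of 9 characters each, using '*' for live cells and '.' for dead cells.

Answer: ....***..
..******.
*.*....**
.**.*..**
...**.*.*
.....*.*.

Derivation:
Simulating step by step:
Generation 0 (given above): 18 live cells
Generation 1: 24 live cells
(generation 1 grid is the final answer)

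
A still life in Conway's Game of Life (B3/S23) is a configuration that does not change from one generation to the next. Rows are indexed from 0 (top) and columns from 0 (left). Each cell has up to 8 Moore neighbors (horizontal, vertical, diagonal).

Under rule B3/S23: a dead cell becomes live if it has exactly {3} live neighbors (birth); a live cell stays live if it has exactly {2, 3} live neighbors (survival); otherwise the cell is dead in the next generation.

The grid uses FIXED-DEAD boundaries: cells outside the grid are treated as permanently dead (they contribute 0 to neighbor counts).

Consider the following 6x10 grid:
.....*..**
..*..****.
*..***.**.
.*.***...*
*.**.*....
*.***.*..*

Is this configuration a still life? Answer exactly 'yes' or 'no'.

Compute generation 1 and compare to generation 0 (given above):
Generation 1:
.....*..**
...*......
.*.......*
**......*.
*.....*...
..*.**....
Cell (1,2) differs: gen0=1 vs gen1=0 -> NOT a still life.

Answer: no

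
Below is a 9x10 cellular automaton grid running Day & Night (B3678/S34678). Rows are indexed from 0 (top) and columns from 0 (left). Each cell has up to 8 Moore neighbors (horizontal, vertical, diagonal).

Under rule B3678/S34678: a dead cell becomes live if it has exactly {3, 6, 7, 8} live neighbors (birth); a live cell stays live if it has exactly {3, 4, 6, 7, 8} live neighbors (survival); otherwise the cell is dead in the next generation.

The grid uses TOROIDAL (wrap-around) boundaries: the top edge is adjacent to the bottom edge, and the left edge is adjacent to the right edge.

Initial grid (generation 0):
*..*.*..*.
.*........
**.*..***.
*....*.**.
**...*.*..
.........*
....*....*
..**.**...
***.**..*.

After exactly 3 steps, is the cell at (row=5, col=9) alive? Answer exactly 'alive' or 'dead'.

Simulating step by step:
Generation 0 (given above): 32 live cells
Generation 1: 29 live cells
*.........
.*..*.*.*.
***...***.
*.*.*.*.*.
*.........
........*.
...*.*....
*.**.*...*
.**..*.*..
Generation 2: 28 live cells
..*..***..
.**..*....
*.*...***.
**.*.*....
.*.....*..
..........
..*......*
..**......
.****.*..*
Generation 3: 30 live cells
*....**...
.***.**.*.
*******..*
**......**
*.*.......
..........
...*......
*...*.....
.*..*.**..

Cell (5,9) at generation 3: 0 -> dead

Answer: dead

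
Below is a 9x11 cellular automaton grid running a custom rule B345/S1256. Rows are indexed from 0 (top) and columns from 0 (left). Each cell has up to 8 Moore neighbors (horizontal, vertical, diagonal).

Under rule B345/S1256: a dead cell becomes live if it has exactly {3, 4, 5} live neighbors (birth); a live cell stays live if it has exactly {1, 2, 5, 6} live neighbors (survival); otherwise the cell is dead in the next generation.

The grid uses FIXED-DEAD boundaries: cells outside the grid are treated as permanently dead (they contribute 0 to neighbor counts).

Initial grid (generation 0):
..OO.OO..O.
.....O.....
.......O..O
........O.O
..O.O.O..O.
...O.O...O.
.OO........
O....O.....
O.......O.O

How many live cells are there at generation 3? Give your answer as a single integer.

Answer: 35

Derivation:
Simulating step by step:
Generation 0 (given above): 24 live cells
Generation 1: 33 live cells
..OOOOO....
....OOO....
.......O.OO
.......OOOO
..OOOOO.O.O
.OO.OO...O.
.OO.O......
OO.........
O..........
Generation 2: 29 live cells
..O..O.....
...O.O.O...
.....OO.O..
...OOOO.OO.
.O.....O...
..O.OOO..O.
OO.OOO.....
..O........
OO.........
Generation 3: 35 live cells
..O.OOO....
...OO.OO...
...O.OOO.O.
...O...O.O.
.OOOO.O.OO.
OO.O.......
O.O...O....
OO.OO......
OO.........
Population at generation 3: 35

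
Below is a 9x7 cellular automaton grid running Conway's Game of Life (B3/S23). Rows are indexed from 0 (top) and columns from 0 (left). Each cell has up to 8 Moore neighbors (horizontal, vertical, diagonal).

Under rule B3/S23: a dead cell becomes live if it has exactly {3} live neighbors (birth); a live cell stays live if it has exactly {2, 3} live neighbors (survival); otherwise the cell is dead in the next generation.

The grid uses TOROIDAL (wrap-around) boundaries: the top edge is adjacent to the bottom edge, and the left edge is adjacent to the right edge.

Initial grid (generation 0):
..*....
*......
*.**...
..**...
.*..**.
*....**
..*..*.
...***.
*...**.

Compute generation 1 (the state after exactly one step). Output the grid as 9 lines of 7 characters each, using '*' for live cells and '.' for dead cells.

Answer: .*....*
..**...
..**...
.......
******.
**.....
...*...
...*...
.....**

Derivation:
Simulating step by step:
Generation 0 (given above): 21 live cells
Generation 1: 18 live cells
(generation 1 grid is the final answer)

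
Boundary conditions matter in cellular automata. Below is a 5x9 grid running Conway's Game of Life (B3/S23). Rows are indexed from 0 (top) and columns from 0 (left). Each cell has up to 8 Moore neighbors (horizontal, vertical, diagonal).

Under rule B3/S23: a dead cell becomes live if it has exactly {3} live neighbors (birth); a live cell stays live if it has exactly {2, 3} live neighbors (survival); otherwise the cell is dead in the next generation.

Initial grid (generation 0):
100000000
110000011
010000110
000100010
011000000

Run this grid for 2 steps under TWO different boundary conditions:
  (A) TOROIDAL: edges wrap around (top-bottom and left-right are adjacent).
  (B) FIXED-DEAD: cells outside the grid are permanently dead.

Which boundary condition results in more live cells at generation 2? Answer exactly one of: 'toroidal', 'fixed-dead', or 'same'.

Under TOROIDAL boundary, generation 2:
001000000
010000110
111001000
100000110
011000000
Population = 13

Under FIXED-DEAD boundary, generation 2:
110000010
000000110
001001001
100000110
000000000
Population = 11

Comparison: toroidal=13, fixed-dead=11 -> toroidal

Answer: toroidal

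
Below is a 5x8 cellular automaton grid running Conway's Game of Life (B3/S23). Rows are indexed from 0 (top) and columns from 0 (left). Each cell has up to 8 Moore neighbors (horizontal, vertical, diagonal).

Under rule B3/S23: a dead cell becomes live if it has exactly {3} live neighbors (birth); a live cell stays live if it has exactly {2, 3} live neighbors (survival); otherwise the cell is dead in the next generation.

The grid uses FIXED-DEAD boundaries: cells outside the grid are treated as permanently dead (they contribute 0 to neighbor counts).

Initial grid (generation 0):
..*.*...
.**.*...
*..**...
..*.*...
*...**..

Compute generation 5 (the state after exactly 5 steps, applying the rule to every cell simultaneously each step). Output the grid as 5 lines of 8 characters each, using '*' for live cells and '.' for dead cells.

Answer: .*......
.*.*..*.
.*..***.
.....*..
........

Derivation:
Simulating step by step:
Generation 0 (given above): 13 live cells
Generation 1: 12 live cells
.**.....
.**.**..
....**..
.*......
...***..
Generation 2: 14 live cells
.***....
.**.**..
.*****..
...*....
....*...
Generation 3: 8 live cells
.*.**...
*....*..
.*...*..
.....*..
........
Generation 4: 8 live cells
....*...
***..*..
....***.
........
........
Generation 5: 9 live cells
(generation 5 grid is the final answer)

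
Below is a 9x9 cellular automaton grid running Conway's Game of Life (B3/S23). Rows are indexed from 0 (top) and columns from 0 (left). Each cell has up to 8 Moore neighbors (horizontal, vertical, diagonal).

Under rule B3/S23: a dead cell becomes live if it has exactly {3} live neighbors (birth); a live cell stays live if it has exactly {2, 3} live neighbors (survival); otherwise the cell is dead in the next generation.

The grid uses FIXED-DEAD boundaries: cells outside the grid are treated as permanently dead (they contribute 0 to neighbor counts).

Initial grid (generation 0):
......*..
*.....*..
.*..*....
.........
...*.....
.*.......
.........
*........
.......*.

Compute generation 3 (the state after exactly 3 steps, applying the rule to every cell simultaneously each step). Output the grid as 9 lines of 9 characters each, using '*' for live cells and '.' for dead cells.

Simulating step by step:
Generation 0 (given above): 9 live cells
Generation 1: 1 live cells
.........
.....*...
.........
.........
.........
.........
.........
.........
.........
Generation 2: 0 live cells
.........
.........
.........
.........
.........
.........
.........
.........
.........
Generation 3: 0 live cells
(generation 3 grid is the final answer)

Answer: .........
.........
.........
.........
.........
.........
.........
.........
.........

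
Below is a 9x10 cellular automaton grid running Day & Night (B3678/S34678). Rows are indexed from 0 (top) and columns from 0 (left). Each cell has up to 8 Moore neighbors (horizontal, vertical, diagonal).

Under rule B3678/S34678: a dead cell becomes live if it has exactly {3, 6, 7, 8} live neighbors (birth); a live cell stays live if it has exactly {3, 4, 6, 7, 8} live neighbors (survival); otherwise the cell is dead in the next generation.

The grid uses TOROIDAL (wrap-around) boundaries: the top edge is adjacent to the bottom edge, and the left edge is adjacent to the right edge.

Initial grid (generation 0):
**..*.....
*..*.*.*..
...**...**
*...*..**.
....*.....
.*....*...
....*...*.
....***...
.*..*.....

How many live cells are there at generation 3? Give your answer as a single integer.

Simulating step by step:
Generation 0 (given above): 25 live cells
Generation 1: 32 live cells
******....
****....*.
*..****.**
....**..*.
.....*.*..
.....*....
......**..
...***....
*..**.....
Generation 2: 26 live cells
****......
.****.**.*
*..*.*..*.
...*....*.
.....*....
.......*..
......*...
...****...
...**.....
Generation 3: 23 live cells
****.*....
..*.**..**
.*.*..*.*.
.........*
..........
......*...
....*.**..
...***....
.*........
Population at generation 3: 23

Answer: 23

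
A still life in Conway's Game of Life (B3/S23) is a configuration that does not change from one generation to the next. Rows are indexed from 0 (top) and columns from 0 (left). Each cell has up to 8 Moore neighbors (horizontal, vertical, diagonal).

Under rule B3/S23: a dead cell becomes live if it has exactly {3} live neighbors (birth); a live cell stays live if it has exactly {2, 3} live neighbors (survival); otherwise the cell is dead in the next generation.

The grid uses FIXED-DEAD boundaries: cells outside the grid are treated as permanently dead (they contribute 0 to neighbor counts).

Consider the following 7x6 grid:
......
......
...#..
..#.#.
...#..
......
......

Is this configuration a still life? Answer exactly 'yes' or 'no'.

Answer: yes

Derivation:
Compute generation 1 and compare to generation 0 (given above):
Generation 1:
......
......
...#..
..#.#.
...#..
......
......
The grids are IDENTICAL -> still life.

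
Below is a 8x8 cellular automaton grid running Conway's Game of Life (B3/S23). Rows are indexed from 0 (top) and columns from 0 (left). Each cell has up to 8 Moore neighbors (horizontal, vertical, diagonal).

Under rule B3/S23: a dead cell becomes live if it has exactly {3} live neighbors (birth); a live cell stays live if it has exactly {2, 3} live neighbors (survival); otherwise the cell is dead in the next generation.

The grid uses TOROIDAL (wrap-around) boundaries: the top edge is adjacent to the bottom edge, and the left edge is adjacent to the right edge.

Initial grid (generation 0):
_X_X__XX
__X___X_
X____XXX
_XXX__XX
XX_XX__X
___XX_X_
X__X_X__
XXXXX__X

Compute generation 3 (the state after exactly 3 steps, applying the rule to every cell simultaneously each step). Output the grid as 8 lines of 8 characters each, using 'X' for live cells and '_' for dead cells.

Simulating step by step:
Generation 0 (given above): 32 live cells
Generation 1: 16 live cells
____XXX_
_XX_____
X__X_X__
___X____
_X______
_X____X_
X____XX_
_____X__
Generation 2: 22 live cells
____XXX_
_XXX__X_
_X_XX___
__X_X___
__X_____
XX___XXX
_____XXX
_______X
Generation 3: 26 live cells
(generation 3 grid is the final answer)

Answer: __XXXXXX
_X____X_
_X__XX__
_XX_X___
X_XX_XXX
XX___X__
_____X__
____X__X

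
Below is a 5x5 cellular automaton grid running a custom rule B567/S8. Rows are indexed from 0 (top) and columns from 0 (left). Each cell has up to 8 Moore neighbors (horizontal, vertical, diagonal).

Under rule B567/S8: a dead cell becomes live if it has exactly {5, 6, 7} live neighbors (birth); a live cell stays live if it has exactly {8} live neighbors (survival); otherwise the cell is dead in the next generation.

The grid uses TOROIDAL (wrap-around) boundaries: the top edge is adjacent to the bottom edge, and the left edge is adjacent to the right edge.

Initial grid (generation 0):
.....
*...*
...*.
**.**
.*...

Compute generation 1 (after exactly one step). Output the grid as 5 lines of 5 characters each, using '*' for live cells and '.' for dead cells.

Simulating step by step:
Generation 0 (given above): 8 live cells
Generation 1: 2 live cells
(generation 1 grid is the final answer)

Answer: .....
.....
*...*
.....
.....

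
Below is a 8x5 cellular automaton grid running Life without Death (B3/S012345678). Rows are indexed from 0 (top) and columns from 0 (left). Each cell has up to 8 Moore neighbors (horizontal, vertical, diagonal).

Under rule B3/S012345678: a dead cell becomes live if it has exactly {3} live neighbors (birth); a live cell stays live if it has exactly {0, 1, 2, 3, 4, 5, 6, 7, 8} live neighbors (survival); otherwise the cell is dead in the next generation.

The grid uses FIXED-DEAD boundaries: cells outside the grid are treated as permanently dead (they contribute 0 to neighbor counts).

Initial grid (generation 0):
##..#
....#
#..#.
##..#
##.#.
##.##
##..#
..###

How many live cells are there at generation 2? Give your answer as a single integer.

Answer: 32

Derivation:
Simulating step by step:
Generation 0 (given above): 22 live cells
Generation 1: 29 live cells
##..#
##.##
##.##
##.##
##.#.
##.##
##..#
.####
Generation 2: 32 live cells
#####
##.##
##.##
##.##
##.#.
##.##
##..#
#####
Population at generation 2: 32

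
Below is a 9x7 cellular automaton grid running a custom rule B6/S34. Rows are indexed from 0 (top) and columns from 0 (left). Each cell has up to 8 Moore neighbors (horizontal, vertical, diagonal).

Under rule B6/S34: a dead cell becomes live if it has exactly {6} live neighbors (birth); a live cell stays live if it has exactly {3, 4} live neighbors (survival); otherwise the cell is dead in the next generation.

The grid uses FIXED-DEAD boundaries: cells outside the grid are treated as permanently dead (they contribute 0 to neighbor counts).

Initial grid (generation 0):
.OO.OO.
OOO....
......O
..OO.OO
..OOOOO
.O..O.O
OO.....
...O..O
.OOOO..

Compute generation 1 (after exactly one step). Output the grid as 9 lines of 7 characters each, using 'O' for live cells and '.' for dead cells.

Simulating step by step:
Generation 0 (given above): 28 live cells
Generation 1: 14 live cells
(generation 1 grid is the final answer)

Answer: .OO....
.OO....
.......
..OO..O
..O...O
.O..O..
.......
...O...
..OO...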